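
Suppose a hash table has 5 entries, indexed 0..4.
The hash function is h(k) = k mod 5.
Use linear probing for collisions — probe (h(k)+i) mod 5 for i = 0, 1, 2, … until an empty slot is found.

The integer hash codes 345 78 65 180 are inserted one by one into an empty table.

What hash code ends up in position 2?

180

Insert 345: h=0, slot 0 empty → index 0.
Insert 78: h=3, slot 3 empty → index 3.
Insert 65: h=0, slot 0 occupied → index 1.
Insert 180: h=0, slots 0,1 occupied → index 2.
Table: [345, 65, 180, 78, —]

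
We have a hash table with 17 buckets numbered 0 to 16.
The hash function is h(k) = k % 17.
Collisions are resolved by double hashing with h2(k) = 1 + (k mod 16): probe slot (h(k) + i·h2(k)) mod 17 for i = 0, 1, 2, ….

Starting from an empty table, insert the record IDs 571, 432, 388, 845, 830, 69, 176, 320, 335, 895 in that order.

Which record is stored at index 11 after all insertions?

335

571 hashes to 10; slot 10 is free => place at 10.
432 hashes to 7; slot 7 is free => place at 7.
388 hashes to 14; slot 14 is free => place at 14.
845 hashes to 12; slot 12 is free => place at 12.
830 hashes to 14, h2=15; 14,12,10 taken => place at 8.
69 hashes to 1; slot 1 is free => place at 1.
176 hashes to 6; slot 6 is free => place at 6.
320 hashes to 14, h2=1; 14 taken => place at 15.
335 hashes to 12, h2=16; 12 taken => place at 11.
895 hashes to 11, h2=16; 11,10 taken => place at 9.
Table: [_, 69, _, _, _, _, 176, 432, 830, 895, 571, 335, 845, _, 388, 320, _]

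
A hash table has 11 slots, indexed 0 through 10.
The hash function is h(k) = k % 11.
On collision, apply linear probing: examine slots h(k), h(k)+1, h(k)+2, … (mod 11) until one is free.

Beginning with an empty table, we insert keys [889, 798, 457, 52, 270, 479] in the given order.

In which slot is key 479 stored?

0

889 hashes to 9; slot 9 is free => place at 9.
798 hashes to 6; slot 6 is free => place at 6.
457 hashes to 6; 6 taken => place at 7.
52 hashes to 8; slot 8 is free => place at 8.
270 hashes to 6; 6,7,8,9 taken => place at 10.
479 hashes to 6; 6,7,8,9,10 taken => place at 0.
Table: [479, ∅, ∅, ∅, ∅, ∅, 798, 457, 52, 889, 270]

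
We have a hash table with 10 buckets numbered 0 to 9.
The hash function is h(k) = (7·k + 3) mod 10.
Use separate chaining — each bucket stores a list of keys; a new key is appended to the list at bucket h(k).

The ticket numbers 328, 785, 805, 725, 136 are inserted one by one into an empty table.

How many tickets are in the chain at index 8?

3

328 -> bucket 9
785 -> bucket 8
805 -> bucket 8 (collision)
725 -> bucket 8 (collision)
136 -> bucket 5
Final buckets:
0: _
1: _
2: _
3: _
4: _
5: 136
6: _
7: _
8: 785 -> 805 -> 725
9: 328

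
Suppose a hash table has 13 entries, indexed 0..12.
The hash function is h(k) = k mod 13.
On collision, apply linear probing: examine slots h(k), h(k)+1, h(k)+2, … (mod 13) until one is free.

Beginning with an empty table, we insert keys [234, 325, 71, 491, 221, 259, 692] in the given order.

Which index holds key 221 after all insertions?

Insert 234: h=0, slot 0 empty -> index 0.
Insert 325: h=0, slot 0 occupied -> index 1.
Insert 71: h=6, slot 6 empty -> index 6.
Insert 491: h=10, slot 10 empty -> index 10.
Insert 221: h=0, slots 0,1 occupied -> index 2.
Insert 259: h=12, slot 12 empty -> index 12.
Insert 692: h=3, slot 3 empty -> index 3.
Table: [234, 325, 221, 692, -, -, 71, -, -, -, 491, -, 259]

2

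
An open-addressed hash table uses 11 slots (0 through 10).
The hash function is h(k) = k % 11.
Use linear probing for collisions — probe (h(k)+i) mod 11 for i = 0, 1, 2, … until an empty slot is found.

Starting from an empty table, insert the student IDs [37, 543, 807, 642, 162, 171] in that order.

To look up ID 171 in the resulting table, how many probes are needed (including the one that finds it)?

4

37 hashes to 4; slot 4 is free => place at 4.
543 hashes to 4; 4 taken => place at 5.
807 hashes to 4; 4,5 taken => place at 6.
642 hashes to 4; 4,5,6 taken => place at 7.
162 hashes to 8; slot 8 is free => place at 8.
171 hashes to 6; 6,7,8 taken => place at 9.
Table: [∅, ∅, ∅, ∅, 37, 543, 807, 642, 162, 171, ∅]
Lookup 171: h=6, probe 6,7,8,9 → found at 9.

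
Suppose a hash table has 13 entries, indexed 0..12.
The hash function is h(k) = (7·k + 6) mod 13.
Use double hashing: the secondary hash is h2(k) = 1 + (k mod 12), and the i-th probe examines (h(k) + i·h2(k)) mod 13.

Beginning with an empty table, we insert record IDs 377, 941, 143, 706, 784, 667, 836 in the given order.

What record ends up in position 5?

143

Insert 377: h=6, slot 6 empty → index 6.
Insert 941: h=2, slot 2 empty → index 2.
Insert 143: h=6, h2=12, slot 6 occupied → index 5.
Insert 706: h=8, slot 8 empty → index 8.
Insert 784: h=8, h2=5, slot 8 occupied → index 0.
Insert 667: h=8, h2=8, slot 8 occupied → index 3.
Insert 836: h=8, h2=9, slot 8 occupied → index 4.
Table: [784, —, 941, 667, 836, 143, 377, —, 706, —, —, —, —]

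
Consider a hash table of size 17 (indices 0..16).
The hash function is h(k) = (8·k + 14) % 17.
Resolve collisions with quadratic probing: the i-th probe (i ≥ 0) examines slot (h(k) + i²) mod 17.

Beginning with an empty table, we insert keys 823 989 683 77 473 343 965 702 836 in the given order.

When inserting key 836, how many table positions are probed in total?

4

Insert 823: h=2, slot 2 empty → index 2.
Insert 989: h=4, slot 4 empty → index 4.
Insert 683: h=4, slot 4 occupied → index 5.
Insert 77: h=1, slot 1 empty → index 1.
Insert 473: h=7, slot 7 empty → index 7.
Insert 343: h=4, slots 4,5 occupied → index 8.
Insert 965: h=16, slot 16 empty → index 16.
Insert 702: h=3, slot 3 empty → index 3.
Insert 836: h=4, slots 4,5,8 occupied → index 13.
Table: [_, 77, 823, 702, 989, 683, _, 473, 343, _, _, _, _, 836, _, _, 965]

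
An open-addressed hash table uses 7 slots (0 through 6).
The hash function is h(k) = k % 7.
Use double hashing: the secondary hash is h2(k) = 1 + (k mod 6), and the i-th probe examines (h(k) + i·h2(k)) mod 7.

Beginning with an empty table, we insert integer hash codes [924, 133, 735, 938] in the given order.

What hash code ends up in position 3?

938

Insert 924: h=0, slot 0 empty => index 0.
Insert 133: h=0, h2=2, slot 0 occupied => index 2.
Insert 735: h=0, h2=4, slot 0 occupied => index 4.
Insert 938: h=0, h2=3, slot 0 occupied => index 3.
Table: [924, ., 133, 938, 735, ., .]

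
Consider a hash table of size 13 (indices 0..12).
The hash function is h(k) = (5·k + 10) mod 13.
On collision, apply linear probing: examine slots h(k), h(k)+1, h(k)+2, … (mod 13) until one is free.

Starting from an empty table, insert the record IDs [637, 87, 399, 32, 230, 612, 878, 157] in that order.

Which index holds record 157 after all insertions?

7

Insert 637: h=10, slot 10 empty => index 10.
Insert 87: h=3, slot 3 empty => index 3.
Insert 399: h=3, slot 3 occupied => index 4.
Insert 32: h=1, slot 1 empty => index 1.
Insert 230: h=3, slots 3,4 occupied => index 5.
Insert 612: h=2, slot 2 empty => index 2.
Insert 878: h=6, slot 6 empty => index 6.
Insert 157: h=2, slots 2,3,4,5,6 occupied => index 7.
Table: [., 32, 612, 87, 399, 230, 878, 157, ., ., 637, ., .]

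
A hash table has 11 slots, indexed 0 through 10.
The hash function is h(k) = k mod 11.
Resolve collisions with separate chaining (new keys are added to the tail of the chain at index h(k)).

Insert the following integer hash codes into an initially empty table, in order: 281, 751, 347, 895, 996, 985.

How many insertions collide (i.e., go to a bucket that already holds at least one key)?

3

281 -> bucket 6
751 -> bucket 3
347 -> bucket 6 (collision)
895 -> bucket 4
996 -> bucket 6 (collision)
985 -> bucket 6 (collision)
Final buckets:
0: ∅
1: ∅
2: ∅
3: 751
4: 895
5: ∅
6: 281 -> 347 -> 996 -> 985
7: ∅
8: ∅
9: ∅
10: ∅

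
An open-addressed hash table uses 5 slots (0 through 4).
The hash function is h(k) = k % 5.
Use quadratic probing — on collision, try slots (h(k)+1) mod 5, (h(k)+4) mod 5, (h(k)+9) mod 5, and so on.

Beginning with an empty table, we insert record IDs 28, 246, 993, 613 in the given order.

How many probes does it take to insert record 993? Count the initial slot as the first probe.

Insert 28: h=3, slot 3 empty -> index 3.
Insert 246: h=1, slot 1 empty -> index 1.
Insert 993: h=3, slot 3 occupied -> index 4.
Insert 613: h=3, slots 3,4 occupied -> index 2.
Table: [_, 246, 613, 28, 993]

2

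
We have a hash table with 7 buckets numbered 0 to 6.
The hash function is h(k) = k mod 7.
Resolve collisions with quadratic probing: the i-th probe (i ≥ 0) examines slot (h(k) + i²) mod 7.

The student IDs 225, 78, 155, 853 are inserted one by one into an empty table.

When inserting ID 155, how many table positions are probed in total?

3

225: h=1 → slot 1
78: h=1, probe 1,2 → slot 2
155: h=1, probe 1,2,5 → slot 5
853: h=6 → slot 6
Table: [_, 225, 78, _, _, 155, 853]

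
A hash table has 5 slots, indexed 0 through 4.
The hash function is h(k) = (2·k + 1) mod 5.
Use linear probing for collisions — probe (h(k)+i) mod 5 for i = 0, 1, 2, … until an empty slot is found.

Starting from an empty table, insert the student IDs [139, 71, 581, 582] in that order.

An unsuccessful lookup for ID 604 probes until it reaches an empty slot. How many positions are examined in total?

4

139: h=4 -> slot 4
71: h=3 -> slot 3
581: h=3, probe 3,4,0 -> slot 0
582: h=0, probe 0,1 -> slot 1
Table: [581, 582, -, 71, 139]
Lookup 604: h=4, probe 4,0,1,2 → slot 2 empty, not found.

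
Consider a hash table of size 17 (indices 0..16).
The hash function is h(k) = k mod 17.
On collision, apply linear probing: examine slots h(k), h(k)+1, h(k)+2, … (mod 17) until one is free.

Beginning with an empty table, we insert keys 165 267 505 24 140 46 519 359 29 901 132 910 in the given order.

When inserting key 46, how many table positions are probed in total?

165 hashes to 12; slot 12 is free → place at 12.
267 hashes to 12; 12 taken → place at 13.
505 hashes to 12; 12,13 taken → place at 14.
24 hashes to 7; slot 7 is free → place at 7.
140 hashes to 4; slot 4 is free → place at 4.
46 hashes to 12; 12,13,14 taken → place at 15.
519 hashes to 9; slot 9 is free → place at 9.
359 hashes to 2; slot 2 is free → place at 2.
29 hashes to 12; 12,13,14,15 taken → place at 16.
901 hashes to 0; slot 0 is free → place at 0.
132 hashes to 13; 13,14,15,16,0 taken → place at 1.
910 hashes to 9; 9 taken → place at 10.
Table: [901, 132, 359, -, 140, -, -, 24, -, 519, 910, -, 165, 267, 505, 46, 29]

4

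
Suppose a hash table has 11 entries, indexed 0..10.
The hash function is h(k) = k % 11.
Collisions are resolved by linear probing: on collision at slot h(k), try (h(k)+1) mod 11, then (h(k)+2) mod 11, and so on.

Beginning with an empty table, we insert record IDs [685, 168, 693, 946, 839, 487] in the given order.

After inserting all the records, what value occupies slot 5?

Insert 685: h=3, slot 3 empty => index 3.
Insert 168: h=3, slot 3 occupied => index 4.
Insert 693: h=0, slot 0 empty => index 0.
Insert 946: h=0, slot 0 occupied => index 1.
Insert 839: h=3, slots 3,4 occupied => index 5.
Insert 487: h=3, slots 3,4,5 occupied => index 6.
Table: [693, 946, _, 685, 168, 839, 487, _, _, _, _]

839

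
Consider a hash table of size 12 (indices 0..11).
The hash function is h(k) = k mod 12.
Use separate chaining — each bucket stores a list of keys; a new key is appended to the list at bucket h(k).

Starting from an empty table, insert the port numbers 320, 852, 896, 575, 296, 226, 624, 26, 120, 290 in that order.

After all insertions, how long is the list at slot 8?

320 → bucket 8
852 → bucket 0
896 → bucket 8 (collision)
575 → bucket 11
296 → bucket 8 (collision)
226 → bucket 10
624 → bucket 0 (collision)
26 → bucket 2
120 → bucket 0 (collision)
290 → bucket 2 (collision)
Final buckets:
0: 852 -> 624 -> 120
1: .
2: 26 -> 290
3: .
4: .
5: .
6: .
7: .
8: 320 -> 896 -> 296
9: .
10: 226
11: 575

3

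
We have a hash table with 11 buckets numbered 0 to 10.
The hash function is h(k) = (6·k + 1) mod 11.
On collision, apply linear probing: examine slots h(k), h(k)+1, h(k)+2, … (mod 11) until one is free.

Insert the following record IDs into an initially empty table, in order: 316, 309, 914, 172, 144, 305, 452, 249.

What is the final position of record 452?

0

316: h=5 -> slot 5
309: h=7 -> slot 7
914: h=7, probe 7,8 -> slot 8
172: h=10 -> slot 10
144: h=7, probe 7,8,9 -> slot 9
305: h=5, probe 5,6 -> slot 6
452: h=7, probe 7,8,9,10,0 -> slot 0
249: h=10, probe 10,0,1 -> slot 1
Table: [452, 249, ., ., ., 316, 305, 309, 914, 144, 172]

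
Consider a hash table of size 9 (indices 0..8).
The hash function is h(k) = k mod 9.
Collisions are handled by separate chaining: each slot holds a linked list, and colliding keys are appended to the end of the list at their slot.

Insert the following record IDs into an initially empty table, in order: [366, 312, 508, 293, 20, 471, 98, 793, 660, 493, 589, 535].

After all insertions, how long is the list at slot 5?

366 → bucket 6
312 → bucket 6 (collision)
508 → bucket 4
293 → bucket 5
20 → bucket 2
471 → bucket 3
98 → bucket 8
793 → bucket 1
660 → bucket 3 (collision)
493 → bucket 7
589 → bucket 4 (collision)
535 → bucket 4 (collision)
Final buckets:
0: -
1: 793
2: 20
3: 471 -> 660
4: 508 -> 589 -> 535
5: 293
6: 366 -> 312
7: 493
8: 98

1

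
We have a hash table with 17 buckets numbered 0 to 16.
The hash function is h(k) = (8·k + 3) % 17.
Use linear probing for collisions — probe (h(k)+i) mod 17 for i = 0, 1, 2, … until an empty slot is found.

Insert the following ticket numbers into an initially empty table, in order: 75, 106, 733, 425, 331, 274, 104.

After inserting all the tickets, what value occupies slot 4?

274

75 hashes to 8; slot 8 is free => place at 8.
106 hashes to 1; slot 1 is free => place at 1.
733 hashes to 2; slot 2 is free => place at 2.
425 hashes to 3; slot 3 is free => place at 3.
331 hashes to 16; slot 16 is free => place at 16.
274 hashes to 2; 2,3 taken => place at 4.
104 hashes to 2; 2,3,4 taken => place at 5.
Table: [_, 106, 733, 425, 274, 104, _, _, 75, _, _, _, _, _, _, _, 331]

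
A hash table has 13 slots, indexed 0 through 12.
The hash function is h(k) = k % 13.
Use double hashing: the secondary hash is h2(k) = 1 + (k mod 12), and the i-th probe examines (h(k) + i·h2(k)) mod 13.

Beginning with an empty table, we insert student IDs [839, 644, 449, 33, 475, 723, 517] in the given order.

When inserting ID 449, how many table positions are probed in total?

2

839 hashes to 7; slot 7 is free => place at 7.
644 hashes to 7, h2=9; 7 taken => place at 3.
449 hashes to 7, h2=6; 7 taken => place at 0.
33 hashes to 7, h2=10; 7 taken => place at 4.
475 hashes to 7, h2=8; 7 taken => place at 2.
723 hashes to 8; slot 8 is free => place at 8.
517 hashes to 10; slot 10 is free => place at 10.
Table: [449, _, 475, 644, 33, _, _, 839, 723, _, 517, _, _]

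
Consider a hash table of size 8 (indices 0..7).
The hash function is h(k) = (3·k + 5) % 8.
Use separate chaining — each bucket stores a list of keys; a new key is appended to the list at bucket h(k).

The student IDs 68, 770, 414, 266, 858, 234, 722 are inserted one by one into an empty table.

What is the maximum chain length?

5

Insert 68: h=1, bucket 1 empty → new chain.
Insert 770: h=3, bucket 3 empty → new chain.
Insert 414: h=7, bucket 7 empty → new chain.
Insert 266: h=3, bucket 3 nonempty → append to chain.
Insert 858: h=3, bucket 3 nonempty → append to chain.
Insert 234: h=3, bucket 3 nonempty → append to chain.
Insert 722: h=3, bucket 3 nonempty → append to chain.
Final buckets:
0: -
1: 68
2: -
3: 770 -> 266 -> 858 -> 234 -> 722
4: -
5: -
6: -
7: 414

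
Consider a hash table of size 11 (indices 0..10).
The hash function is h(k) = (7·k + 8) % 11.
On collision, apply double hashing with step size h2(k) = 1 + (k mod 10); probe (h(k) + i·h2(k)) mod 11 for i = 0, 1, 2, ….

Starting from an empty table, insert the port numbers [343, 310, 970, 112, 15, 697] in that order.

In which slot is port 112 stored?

3

343: h=0 → slot 0
310: h=0, h2=1, probe 0,1 → slot 1
970: h=0, h2=1, probe 0,1,2 → slot 2
112: h=0, h2=3, probe 0,3 → slot 3
15: h=3, h2=6, probe 3,9 → slot 9
697: h=3, h2=8, probe 3,0,8 → slot 8
Table: [343, 310, 970, 112, ∅, ∅, ∅, ∅, 697, 15, ∅]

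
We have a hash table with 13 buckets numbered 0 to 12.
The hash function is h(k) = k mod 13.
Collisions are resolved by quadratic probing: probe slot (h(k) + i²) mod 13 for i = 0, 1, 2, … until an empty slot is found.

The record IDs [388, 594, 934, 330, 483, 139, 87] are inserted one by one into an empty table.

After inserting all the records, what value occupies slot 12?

Insert 388: h=11, slot 11 empty => index 11.
Insert 594: h=9, slot 9 empty => index 9.
Insert 934: h=11, slot 11 occupied => index 12.
Insert 330: h=5, slot 5 empty => index 5.
Insert 483: h=2, slot 2 empty => index 2.
Insert 139: h=9, slot 9 occupied => index 10.
Insert 87: h=9, slots 9,10 occupied => index 0.
Table: [87, _, 483, _, _, 330, _, _, _, 594, 139, 388, 934]

934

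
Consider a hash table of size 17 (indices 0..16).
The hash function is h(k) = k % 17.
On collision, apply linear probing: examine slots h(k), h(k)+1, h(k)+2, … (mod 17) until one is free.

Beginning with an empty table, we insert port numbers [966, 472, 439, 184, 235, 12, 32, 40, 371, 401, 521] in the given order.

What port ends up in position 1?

32

966: h=14 => slot 14
472: h=13 => slot 13
439: h=14, probe 14,15 => slot 15
184: h=14, probe 14,15,16 => slot 16
235: h=14, probe 14,15,16,0 => slot 0
12: h=12 => slot 12
32: h=15, probe 15,16,0,1 => slot 1
40: h=6 => slot 6
371: h=14, probe 14,15,16,0,1,2 => slot 2
401: h=10 => slot 10
521: h=11 => slot 11
Table: [235, 32, 371, ., ., ., 40, ., ., ., 401, 521, 12, 472, 966, 439, 184]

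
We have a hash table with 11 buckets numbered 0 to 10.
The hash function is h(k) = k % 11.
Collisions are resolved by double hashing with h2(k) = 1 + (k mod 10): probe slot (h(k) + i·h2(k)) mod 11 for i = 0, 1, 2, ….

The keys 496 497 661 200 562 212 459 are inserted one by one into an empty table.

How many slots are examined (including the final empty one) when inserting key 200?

496: h=1 -> slot 1
497: h=2 -> slot 2
661: h=1, h2=2, probe 1,3 -> slot 3
200: h=2, h2=1, probe 2,3,4 -> slot 4
562: h=1, h2=3, probe 1,4,7 -> slot 7
212: h=3, h2=3, probe 3,6 -> slot 6
459: h=8 -> slot 8
Table: [., 496, 497, 661, 200, ., 212, 562, 459, ., .]

3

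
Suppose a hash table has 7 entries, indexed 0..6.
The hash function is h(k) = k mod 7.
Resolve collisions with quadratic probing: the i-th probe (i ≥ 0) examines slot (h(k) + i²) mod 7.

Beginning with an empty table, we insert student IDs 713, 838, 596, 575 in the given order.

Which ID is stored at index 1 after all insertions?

596

Insert 713: h=6, slot 6 empty => index 6.
Insert 838: h=5, slot 5 empty => index 5.
Insert 596: h=1, slot 1 empty => index 1.
Insert 575: h=1, slot 1 occupied => index 2.
Table: [—, 596, 575, —, —, 838, 713]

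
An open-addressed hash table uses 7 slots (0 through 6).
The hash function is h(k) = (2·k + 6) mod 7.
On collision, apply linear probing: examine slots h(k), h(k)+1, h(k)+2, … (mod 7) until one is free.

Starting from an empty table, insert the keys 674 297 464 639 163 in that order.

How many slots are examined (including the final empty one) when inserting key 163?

5

674 hashes to 3; slot 3 is free -> place at 3.
297 hashes to 5; slot 5 is free -> place at 5.
464 hashes to 3; 3 taken -> place at 4.
639 hashes to 3; 3,4,5 taken -> place at 6.
163 hashes to 3; 3,4,5,6 taken -> place at 0.
Table: [163, _, _, 674, 464, 297, 639]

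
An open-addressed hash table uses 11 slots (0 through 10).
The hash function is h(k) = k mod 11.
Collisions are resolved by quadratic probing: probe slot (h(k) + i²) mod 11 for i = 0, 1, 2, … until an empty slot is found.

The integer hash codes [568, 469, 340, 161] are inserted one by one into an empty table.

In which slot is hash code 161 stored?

0

568: h=7 => slot 7
469: h=7, probe 7,8 => slot 8
340: h=10 => slot 10
161: h=7, probe 7,8,0 => slot 0
Table: [161, -, -, -, -, -, -, 568, 469, -, 340]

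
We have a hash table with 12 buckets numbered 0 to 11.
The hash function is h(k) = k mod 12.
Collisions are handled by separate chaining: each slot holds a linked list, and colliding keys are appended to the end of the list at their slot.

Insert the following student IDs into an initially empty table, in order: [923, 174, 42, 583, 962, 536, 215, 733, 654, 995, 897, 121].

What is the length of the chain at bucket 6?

Insert 923: h=11, bucket 11 empty → new chain.
Insert 174: h=6, bucket 6 empty → new chain.
Insert 42: h=6, bucket 6 nonempty → append to chain.
Insert 583: h=7, bucket 7 empty → new chain.
Insert 962: h=2, bucket 2 empty → new chain.
Insert 536: h=8, bucket 8 empty → new chain.
Insert 215: h=11, bucket 11 nonempty → append to chain.
Insert 733: h=1, bucket 1 empty → new chain.
Insert 654: h=6, bucket 6 nonempty → append to chain.
Insert 995: h=11, bucket 11 nonempty → append to chain.
Insert 897: h=9, bucket 9 empty → new chain.
Insert 121: h=1, bucket 1 nonempty → append to chain.
Final buckets:
0: ∅
1: 733 -> 121
2: 962
3: ∅
4: ∅
5: ∅
6: 174 -> 42 -> 654
7: 583
8: 536
9: 897
10: ∅
11: 923 -> 215 -> 995

3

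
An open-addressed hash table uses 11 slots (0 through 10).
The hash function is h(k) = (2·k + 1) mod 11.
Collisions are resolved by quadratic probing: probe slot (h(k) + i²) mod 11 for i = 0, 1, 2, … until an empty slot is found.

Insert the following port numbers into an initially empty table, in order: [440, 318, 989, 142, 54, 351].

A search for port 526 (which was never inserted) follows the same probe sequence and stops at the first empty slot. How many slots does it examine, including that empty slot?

2

440 hashes to 1; slot 1 is free -> place at 1.
318 hashes to 10; slot 10 is free -> place at 10.
989 hashes to 10; 10 taken -> place at 0.
142 hashes to 10; 10,0 taken -> place at 3.
54 hashes to 10; 10,0,3 taken -> place at 8.
351 hashes to 10; 10,0,3,8 taken -> place at 4.
Table: [989, 440, _, 142, 351, _, _, _, 54, _, 318]
Lookup 526: h=8, probe 8,9 → slot 9 empty, not found.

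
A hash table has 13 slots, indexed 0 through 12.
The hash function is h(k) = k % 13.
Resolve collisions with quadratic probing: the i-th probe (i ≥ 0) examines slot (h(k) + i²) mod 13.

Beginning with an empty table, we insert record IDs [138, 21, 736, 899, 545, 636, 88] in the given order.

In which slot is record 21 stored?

9

138: h=8 -> slot 8
21: h=8, probe 8,9 -> slot 9
736: h=8, probe 8,9,12 -> slot 12
899: h=2 -> slot 2
545: h=12, probe 12,0 -> slot 0
636: h=12, probe 12,0,3 -> slot 3
88: h=10 -> slot 10
Table: [545, —, 899, 636, —, —, —, —, 138, 21, 88, —, 736]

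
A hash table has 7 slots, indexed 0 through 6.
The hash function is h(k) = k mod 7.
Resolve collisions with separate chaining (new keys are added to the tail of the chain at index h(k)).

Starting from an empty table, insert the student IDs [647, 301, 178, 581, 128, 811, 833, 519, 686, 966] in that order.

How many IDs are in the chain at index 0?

5

Insert 647: h=3, bucket 3 empty -> new chain.
Insert 301: h=0, bucket 0 empty -> new chain.
Insert 178: h=3, bucket 3 nonempty -> append to chain.
Insert 581: h=0, bucket 0 nonempty -> append to chain.
Insert 128: h=2, bucket 2 empty -> new chain.
Insert 811: h=6, bucket 6 empty -> new chain.
Insert 833: h=0, bucket 0 nonempty -> append to chain.
Insert 519: h=1, bucket 1 empty -> new chain.
Insert 686: h=0, bucket 0 nonempty -> append to chain.
Insert 966: h=0, bucket 0 nonempty -> append to chain.
Final buckets:
0: 301 -> 581 -> 833 -> 686 -> 966
1: 519
2: 128
3: 647 -> 178
4: .
5: .
6: 811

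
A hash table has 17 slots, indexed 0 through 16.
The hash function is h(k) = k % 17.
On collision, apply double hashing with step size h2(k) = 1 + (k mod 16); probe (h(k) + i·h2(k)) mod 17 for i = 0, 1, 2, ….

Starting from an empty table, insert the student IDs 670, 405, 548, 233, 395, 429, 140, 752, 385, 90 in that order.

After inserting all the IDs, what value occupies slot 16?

395

670 hashes to 7; slot 7 is free → place at 7.
405 hashes to 14; slot 14 is free → place at 14.
548 hashes to 4; slot 4 is free → place at 4.
233 hashes to 12; slot 12 is free → place at 12.
395 hashes to 4, h2=12; 4 taken → place at 16.
429 hashes to 4, h2=14; 4 taken → place at 1.
140 hashes to 4, h2=13; 4 taken → place at 0.
752 hashes to 4, h2=1; 4 taken → place at 5.
385 hashes to 11; slot 11 is free → place at 11.
90 hashes to 5, h2=11; 5,16 taken → place at 10.
Table: [140, 429, _, _, 548, 752, _, 670, _, _, 90, 385, 233, _, 405, _, 395]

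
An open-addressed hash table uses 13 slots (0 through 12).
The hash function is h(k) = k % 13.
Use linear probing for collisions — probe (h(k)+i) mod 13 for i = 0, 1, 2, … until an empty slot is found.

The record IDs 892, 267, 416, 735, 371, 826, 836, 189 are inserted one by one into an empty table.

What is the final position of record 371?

10

892: h=8 → slot 8
267: h=7 → slot 7
416: h=0 → slot 0
735: h=7, probe 7,8,9 → slot 9
371: h=7, probe 7,8,9,10 → slot 10
826: h=7, probe 7,8,9,10,11 → slot 11
836: h=4 → slot 4
189: h=7, probe 7,8,9,10,11,12 → slot 12
Table: [416, _, _, _, 836, _, _, 267, 892, 735, 371, 826, 189]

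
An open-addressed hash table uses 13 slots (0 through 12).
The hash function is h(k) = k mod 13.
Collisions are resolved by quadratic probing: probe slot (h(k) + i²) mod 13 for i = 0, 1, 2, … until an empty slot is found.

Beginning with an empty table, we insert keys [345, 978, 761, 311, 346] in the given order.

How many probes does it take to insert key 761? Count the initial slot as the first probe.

2

345 hashes to 7; slot 7 is free -> place at 7.
978 hashes to 3; slot 3 is free -> place at 3.
761 hashes to 7; 7 taken -> place at 8.
311 hashes to 12; slot 12 is free -> place at 12.
346 hashes to 8; 8 taken -> place at 9.
Table: [., ., ., 978, ., ., ., 345, 761, 346, ., ., 311]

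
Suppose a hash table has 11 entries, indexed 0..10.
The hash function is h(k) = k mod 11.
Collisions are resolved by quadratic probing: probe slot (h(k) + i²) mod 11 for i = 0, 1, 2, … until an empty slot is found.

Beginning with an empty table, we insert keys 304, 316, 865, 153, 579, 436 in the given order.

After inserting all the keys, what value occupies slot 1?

304 hashes to 7; slot 7 is free => place at 7.
316 hashes to 8; slot 8 is free => place at 8.
865 hashes to 7; 7,8 taken => place at 0.
153 hashes to 10; slot 10 is free => place at 10.
579 hashes to 7; 7,8,0 taken => place at 5.
436 hashes to 7; 7,8,0,5 taken => place at 1.
Table: [865, 436, -, -, -, 579, -, 304, 316, -, 153]

436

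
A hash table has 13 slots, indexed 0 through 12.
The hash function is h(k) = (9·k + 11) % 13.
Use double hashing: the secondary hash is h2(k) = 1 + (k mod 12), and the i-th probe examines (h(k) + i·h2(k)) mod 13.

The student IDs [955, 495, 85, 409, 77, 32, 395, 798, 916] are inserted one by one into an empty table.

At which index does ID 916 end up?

10

955 hashes to 0; slot 0 is free => place at 0.
495 hashes to 7; slot 7 is free => place at 7.
85 hashes to 9; slot 9 is free => place at 9.
409 hashes to 0, h2=2; 0 taken => place at 2.
77 hashes to 2, h2=6; 2 taken => place at 8.
32 hashes to 0, h2=9; 0,9 taken => place at 5.
395 hashes to 4; slot 4 is free => place at 4.
798 hashes to 4, h2=7; 4 taken => place at 11.
916 hashes to 0, h2=5; 0,5 taken => place at 10.
Table: [955, _, 409, _, 395, 32, _, 495, 77, 85, 916, 798, _]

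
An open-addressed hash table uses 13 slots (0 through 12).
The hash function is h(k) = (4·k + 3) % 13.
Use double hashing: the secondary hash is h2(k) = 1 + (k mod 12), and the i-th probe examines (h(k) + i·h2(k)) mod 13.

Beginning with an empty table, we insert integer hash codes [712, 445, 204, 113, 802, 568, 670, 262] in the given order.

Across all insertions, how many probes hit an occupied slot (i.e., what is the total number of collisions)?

5

712 hashes to 4; slot 4 is free => place at 4.
445 hashes to 2; slot 2 is free => place at 2.
204 hashes to 0; slot 0 is free => place at 0.
113 hashes to 0, h2=6; 0 taken => place at 6.
802 hashes to 0, h2=11; 0 taken => place at 11.
568 hashes to 0, h2=5; 0 taken => place at 5.
670 hashes to 5, h2=11; 5 taken => place at 3.
262 hashes to 11, h2=11; 11 taken => place at 9.
Table: [204, ∅, 445, 670, 712, 568, 113, ∅, ∅, 262, ∅, 802, ∅]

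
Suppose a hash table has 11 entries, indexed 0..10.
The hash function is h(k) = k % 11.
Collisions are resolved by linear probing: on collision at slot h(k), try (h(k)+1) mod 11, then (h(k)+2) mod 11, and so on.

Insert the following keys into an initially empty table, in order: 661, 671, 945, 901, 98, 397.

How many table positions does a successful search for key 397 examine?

661 hashes to 1; slot 1 is free -> place at 1.
671 hashes to 0; slot 0 is free -> place at 0.
945 hashes to 10; slot 10 is free -> place at 10.
901 hashes to 10; 10,0,1 taken -> place at 2.
98 hashes to 10; 10,0,1,2 taken -> place at 3.
397 hashes to 1; 1,2,3 taken -> place at 4.
Table: [671, 661, 901, 98, 397, _, _, _, _, _, 945]
Lookup 397: h=1, probe 1,2,3,4 → found at 4.

4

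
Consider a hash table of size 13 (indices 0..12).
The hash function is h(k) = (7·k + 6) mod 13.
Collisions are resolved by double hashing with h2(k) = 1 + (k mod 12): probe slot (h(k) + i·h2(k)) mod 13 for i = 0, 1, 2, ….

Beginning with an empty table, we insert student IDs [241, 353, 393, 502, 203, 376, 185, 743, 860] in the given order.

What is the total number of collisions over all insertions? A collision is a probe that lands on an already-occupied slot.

241: h=3 => slot 3
353: h=7 => slot 7
393: h=1 => slot 1
502: h=10 => slot 10
203: h=10, h2=12, probe 10,9 => slot 9
376: h=12 => slot 12
185: h=1, h2=6, probe 1,7,0 => slot 0
743: h=7, h2=12, probe 7,6 => slot 6
860: h=7, h2=9, probe 7,3,12,8 => slot 8
Table: [185, 393, ∅, 241, ∅, ∅, 743, 353, 860, 203, 502, ∅, 376]

7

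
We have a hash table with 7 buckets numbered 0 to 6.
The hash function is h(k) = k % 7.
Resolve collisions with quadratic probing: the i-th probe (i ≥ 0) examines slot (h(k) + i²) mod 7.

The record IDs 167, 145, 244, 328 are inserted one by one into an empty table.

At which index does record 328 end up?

3

Insert 167: h=6, slot 6 empty → index 6.
Insert 145: h=5, slot 5 empty → index 5.
Insert 244: h=6, slot 6 occupied → index 0.
Insert 328: h=6, slots 6,0 occupied → index 3.
Table: [244, _, _, 328, _, 145, 167]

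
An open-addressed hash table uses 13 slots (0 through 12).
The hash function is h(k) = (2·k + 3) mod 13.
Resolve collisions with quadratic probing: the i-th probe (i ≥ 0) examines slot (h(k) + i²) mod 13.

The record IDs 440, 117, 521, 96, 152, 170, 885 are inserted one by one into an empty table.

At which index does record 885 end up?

9

440 hashes to 12; slot 12 is free -> place at 12.
117 hashes to 3; slot 3 is free -> place at 3.
521 hashes to 5; slot 5 is free -> place at 5.
96 hashes to 0; slot 0 is free -> place at 0.
152 hashes to 8; slot 8 is free -> place at 8.
170 hashes to 5; 5 taken -> place at 6.
885 hashes to 5; 5,6 taken -> place at 9.
Table: [96, _, _, 117, _, 521, 170, _, 152, 885, _, _, 440]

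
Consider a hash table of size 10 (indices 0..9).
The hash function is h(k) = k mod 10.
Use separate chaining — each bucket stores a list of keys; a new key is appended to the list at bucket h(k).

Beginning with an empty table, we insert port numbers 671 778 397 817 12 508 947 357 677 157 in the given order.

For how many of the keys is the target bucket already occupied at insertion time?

6

Insert 671: h=1, bucket 1 empty → new chain.
Insert 778: h=8, bucket 8 empty → new chain.
Insert 397: h=7, bucket 7 empty → new chain.
Insert 817: h=7, bucket 7 nonempty → append to chain.
Insert 12: h=2, bucket 2 empty → new chain.
Insert 508: h=8, bucket 8 nonempty → append to chain.
Insert 947: h=7, bucket 7 nonempty → append to chain.
Insert 357: h=7, bucket 7 nonempty → append to chain.
Insert 677: h=7, bucket 7 nonempty → append to chain.
Insert 157: h=7, bucket 7 nonempty → append to chain.
Final buckets:
0: -
1: 671
2: 12
3: -
4: -
5: -
6: -
7: 397 -> 817 -> 947 -> 357 -> 677 -> 157
8: 778 -> 508
9: -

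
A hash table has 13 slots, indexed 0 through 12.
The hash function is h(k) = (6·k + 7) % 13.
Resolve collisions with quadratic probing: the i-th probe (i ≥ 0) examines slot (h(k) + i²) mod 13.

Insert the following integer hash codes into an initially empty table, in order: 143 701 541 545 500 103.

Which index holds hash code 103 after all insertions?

143: h=7 -> slot 7
701: h=1 -> slot 1
541: h=3 -> slot 3
545: h=1, probe 1,2 -> slot 2
500: h=4 -> slot 4
103: h=1, probe 1,2,5 -> slot 5
Table: [-, 701, 545, 541, 500, 103, -, 143, -, -, -, -, -]

5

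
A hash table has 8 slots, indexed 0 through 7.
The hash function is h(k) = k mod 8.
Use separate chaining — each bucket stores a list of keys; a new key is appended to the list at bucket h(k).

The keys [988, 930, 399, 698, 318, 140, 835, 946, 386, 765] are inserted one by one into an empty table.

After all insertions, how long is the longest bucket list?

4

988 -> bucket 4
930 -> bucket 2
399 -> bucket 7
698 -> bucket 2 (collision)
318 -> bucket 6
140 -> bucket 4 (collision)
835 -> bucket 3
946 -> bucket 2 (collision)
386 -> bucket 2 (collision)
765 -> bucket 5
Final buckets:
0: ∅
1: ∅
2: 930 -> 698 -> 946 -> 386
3: 835
4: 988 -> 140
5: 765
6: 318
7: 399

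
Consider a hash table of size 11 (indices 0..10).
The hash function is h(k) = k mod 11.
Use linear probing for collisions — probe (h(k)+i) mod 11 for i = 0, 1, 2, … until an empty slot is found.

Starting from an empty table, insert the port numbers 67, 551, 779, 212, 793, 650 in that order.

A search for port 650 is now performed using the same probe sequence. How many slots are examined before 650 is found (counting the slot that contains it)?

67: h=1 -> slot 1
551: h=1, probe 1,2 -> slot 2
779: h=9 -> slot 9
212: h=3 -> slot 3
793: h=1, probe 1,2,3,4 -> slot 4
650: h=1, probe 1,2,3,4,5 -> slot 5
Table: [—, 67, 551, 212, 793, 650, —, —, —, 779, —]
Lookup 650: h=1, probe 1,2,3,4,5 → found at 5.

5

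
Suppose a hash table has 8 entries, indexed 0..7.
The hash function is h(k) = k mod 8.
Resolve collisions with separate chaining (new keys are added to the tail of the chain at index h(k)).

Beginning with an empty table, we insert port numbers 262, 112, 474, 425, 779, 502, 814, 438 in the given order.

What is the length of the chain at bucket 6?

4

262 → bucket 6
112 → bucket 0
474 → bucket 2
425 → bucket 1
779 → bucket 3
502 → bucket 6 (collision)
814 → bucket 6 (collision)
438 → bucket 6 (collision)
Final buckets:
0: 112
1: 425
2: 474
3: 779
4: -
5: -
6: 262 -> 502 -> 814 -> 438
7: -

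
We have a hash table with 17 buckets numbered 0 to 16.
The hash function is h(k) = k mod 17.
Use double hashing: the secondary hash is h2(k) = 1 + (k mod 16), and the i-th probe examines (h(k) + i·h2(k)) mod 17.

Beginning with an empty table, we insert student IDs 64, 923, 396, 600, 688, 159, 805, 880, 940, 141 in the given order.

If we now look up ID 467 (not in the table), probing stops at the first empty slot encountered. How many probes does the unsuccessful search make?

64 hashes to 13; slot 13 is free → place at 13.
923 hashes to 5; slot 5 is free → place at 5.
396 hashes to 5, h2=13; 5 taken → place at 1.
600 hashes to 5, h2=9; 5 taken → place at 14.
688 hashes to 8; slot 8 is free → place at 8.
159 hashes to 6; slot 6 is free → place at 6.
805 hashes to 6, h2=6; 6 taken → place at 12.
880 hashes to 13, h2=1; 13,14 taken → place at 15.
940 hashes to 5, h2=13; 5,1,14 taken → place at 10.
141 hashes to 5, h2=14; 5 taken → place at 2.
Table: [—, 396, 141, —, —, 923, 159, —, 688, —, 940, —, 805, 64, 600, 880, —]
Lookup 467: h=8, h2=4, probe 8,12,16 → slot 16 empty, not found.

3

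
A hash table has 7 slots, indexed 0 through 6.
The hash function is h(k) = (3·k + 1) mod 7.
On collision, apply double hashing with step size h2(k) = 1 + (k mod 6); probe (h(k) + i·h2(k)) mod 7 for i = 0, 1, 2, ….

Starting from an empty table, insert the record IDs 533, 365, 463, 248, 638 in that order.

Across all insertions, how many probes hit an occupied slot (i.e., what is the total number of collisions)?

533 hashes to 4; slot 4 is free => place at 4.
365 hashes to 4, h2=6; 4 taken => place at 3.
463 hashes to 4, h2=2; 4 taken => place at 6.
248 hashes to 3, h2=3; 3,6 taken => place at 2.
638 hashes to 4, h2=3; 4 taken => place at 0.
Table: [638, _, 248, 365, 533, _, 463]

5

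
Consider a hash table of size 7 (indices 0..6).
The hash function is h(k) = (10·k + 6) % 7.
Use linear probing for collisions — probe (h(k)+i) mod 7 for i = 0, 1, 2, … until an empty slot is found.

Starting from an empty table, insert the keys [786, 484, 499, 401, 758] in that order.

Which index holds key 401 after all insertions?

786: h=5 -> slot 5
484: h=2 -> slot 2
499: h=5, probe 5,6 -> slot 6
401: h=5, probe 5,6,0 -> slot 0
758: h=5, probe 5,6,0,1 -> slot 1
Table: [401, 758, 484, _, _, 786, 499]

0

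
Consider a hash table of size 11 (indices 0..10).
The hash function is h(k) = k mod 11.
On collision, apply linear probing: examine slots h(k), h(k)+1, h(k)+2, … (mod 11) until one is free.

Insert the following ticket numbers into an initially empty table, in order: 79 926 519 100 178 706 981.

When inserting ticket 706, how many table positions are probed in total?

Insert 79: h=2, slot 2 empty → index 2.
Insert 926: h=2, slot 2 occupied → index 3.
Insert 519: h=2, slots 2,3 occupied → index 4.
Insert 100: h=1, slot 1 empty → index 1.
Insert 178: h=2, slots 2,3,4 occupied → index 5.
Insert 706: h=2, slots 2,3,4,5 occupied → index 6.
Insert 981: h=2, slots 2,3,4,5,6 occupied → index 7.
Table: [., 100, 79, 926, 519, 178, 706, 981, ., ., .]

5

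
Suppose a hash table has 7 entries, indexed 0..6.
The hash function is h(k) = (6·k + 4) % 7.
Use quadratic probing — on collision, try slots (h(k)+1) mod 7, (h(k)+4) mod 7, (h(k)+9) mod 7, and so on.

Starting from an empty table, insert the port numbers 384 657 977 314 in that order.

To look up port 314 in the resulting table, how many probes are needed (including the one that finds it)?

3

384 hashes to 5; slot 5 is free -> place at 5.
657 hashes to 5; 5 taken -> place at 6.
977 hashes to 0; slot 0 is free -> place at 0.
314 hashes to 5; 5,6 taken -> place at 2.
Table: [977, _, 314, _, _, 384, 657]
Lookup 314: h=5, probe 5,6,2 → found at 2.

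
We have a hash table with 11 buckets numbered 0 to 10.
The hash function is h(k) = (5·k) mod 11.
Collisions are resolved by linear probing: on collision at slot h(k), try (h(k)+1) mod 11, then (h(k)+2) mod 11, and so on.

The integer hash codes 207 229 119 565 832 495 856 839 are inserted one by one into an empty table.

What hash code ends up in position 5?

207 hashes to 1; slot 1 is free => place at 1.
229 hashes to 1; 1 taken => place at 2.
119 hashes to 1; 1,2 taken => place at 3.
565 hashes to 9; slot 9 is free => place at 9.
832 hashes to 2; 2,3 taken => place at 4.
495 hashes to 0; slot 0 is free => place at 0.
856 hashes to 1; 1,2,3,4 taken => place at 5.
839 hashes to 4; 4,5 taken => place at 6.
Table: [495, 207, 229, 119, 832, 856, 839, —, —, 565, —]

856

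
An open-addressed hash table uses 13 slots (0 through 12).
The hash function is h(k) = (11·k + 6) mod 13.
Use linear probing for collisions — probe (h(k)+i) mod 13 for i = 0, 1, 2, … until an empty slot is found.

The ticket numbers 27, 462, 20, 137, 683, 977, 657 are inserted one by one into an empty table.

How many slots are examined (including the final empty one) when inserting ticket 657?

27: h=4 => slot 4
462: h=5 => slot 5
20: h=5, probe 5,6 => slot 6
137: h=5, probe 5,6,7 => slot 7
683: h=5, probe 5,6,7,8 => slot 8
977: h=2 => slot 2
657: h=5, probe 5,6,7,8,9 => slot 9
Table: [-, -, 977, -, 27, 462, 20, 137, 683, 657, -, -, -]

5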